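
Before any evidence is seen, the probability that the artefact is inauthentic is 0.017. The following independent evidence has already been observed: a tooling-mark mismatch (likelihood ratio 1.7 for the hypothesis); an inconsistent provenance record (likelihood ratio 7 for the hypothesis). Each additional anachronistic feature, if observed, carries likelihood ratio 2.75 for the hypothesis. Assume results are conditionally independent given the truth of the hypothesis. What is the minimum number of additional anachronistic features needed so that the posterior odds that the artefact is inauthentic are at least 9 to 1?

4

Prior odds = 0.017/0.983 = 17/983.
Combined Bayes factor of the evidence already in hand = 1.7 × 7 = 11.9.
Odds after that evidence = (17/983) × 11.9 = 2023/9830.
Target odds = 9.
Need 2.75ⁿ ≥ 9 ÷ (2023/9830) = 88470/2023.
2.75³ = 20.796875 falls short of 88470/2023 but 2.75⁴ = 57.19140625 reaches it, so n = 4.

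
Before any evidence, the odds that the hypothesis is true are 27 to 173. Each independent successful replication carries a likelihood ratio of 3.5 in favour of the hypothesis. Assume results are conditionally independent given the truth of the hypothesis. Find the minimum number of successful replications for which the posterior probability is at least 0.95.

4

Prior odds = 27/173.
Likelihood ratio per successful replication = 3.5.
Target odds: 0.95 ÷ 0.05 = 19.
Require 3.5ⁿ ≥ 19 ÷ (27/173) = 3287/27.
3.5³ = 42.875 falls short of 3287/27 but 3.5⁴ = 150.0625 reaches it, so n = 4.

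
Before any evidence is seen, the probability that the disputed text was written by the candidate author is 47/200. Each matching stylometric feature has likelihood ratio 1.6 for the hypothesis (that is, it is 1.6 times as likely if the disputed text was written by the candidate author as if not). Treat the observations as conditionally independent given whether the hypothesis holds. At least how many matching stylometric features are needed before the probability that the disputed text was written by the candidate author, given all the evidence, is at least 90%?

Prior odds: 0.235 ÷ 0.765 = 47/153.
Likelihood ratio per matching stylometric feature = 1.6.
Target posterior odds = 0.9/0.1 = 9.
Need (47/153) × 1.6ⁿ ≥ 9, i.e. 1.6ⁿ ≥ 1377/47.
1.6⁷ = 2097152/78125 falls short of 1377/47 but 1.6⁸ = 16777216/390625 reaches it, so n = 8.

8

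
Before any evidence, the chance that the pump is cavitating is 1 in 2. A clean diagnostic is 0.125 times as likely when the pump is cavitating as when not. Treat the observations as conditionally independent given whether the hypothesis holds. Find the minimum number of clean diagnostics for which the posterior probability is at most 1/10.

2

Prior odds = 0.5/0.5 = 1.
Likelihood ratio per clean diagnostic = 0.125.
Target posterior odds = 0.1/0.9 = 1/9.
Require 0.125ⁿ ≤ 1/9 ÷ 1 = 1/9.
0.125¹ = 0.125 is still above 1/9 but 0.125² = 0.015625 is at or below it, so n = 2.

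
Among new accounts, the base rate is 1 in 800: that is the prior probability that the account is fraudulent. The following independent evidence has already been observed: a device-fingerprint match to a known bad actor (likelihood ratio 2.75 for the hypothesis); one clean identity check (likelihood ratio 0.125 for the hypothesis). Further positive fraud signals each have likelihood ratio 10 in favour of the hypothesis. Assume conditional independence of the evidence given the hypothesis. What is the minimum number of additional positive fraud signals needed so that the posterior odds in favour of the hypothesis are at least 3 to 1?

4

Prior odds = 0.00125/0.99875 = 1/799.
Combined Bayes factor of the evidence already in hand = 2.75 × 0.125 = 0.34375.
Odds after that evidence = (1/799) × 0.34375 = 11/25568.
Target odds = 3.
Need 10ⁿ ≥ 3 ÷ (11/25568) = 76704/11.
10³ = 1000 falls short of 76704/11 but 10⁴ = 10000 reaches it, so n = 4.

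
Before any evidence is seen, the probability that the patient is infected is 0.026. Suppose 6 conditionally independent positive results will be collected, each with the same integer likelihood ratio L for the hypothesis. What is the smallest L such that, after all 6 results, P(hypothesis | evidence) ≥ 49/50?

4

Prior odds = 0.026/0.974 = 13/487.
Target odds = 0.98/0.02 = 49.
Need L⁶ ≥ 49 ÷ (13/487) = 23863/13.
3⁶ = 729 < 23863/13 ≤ 4096 = 4⁶, so L = 4.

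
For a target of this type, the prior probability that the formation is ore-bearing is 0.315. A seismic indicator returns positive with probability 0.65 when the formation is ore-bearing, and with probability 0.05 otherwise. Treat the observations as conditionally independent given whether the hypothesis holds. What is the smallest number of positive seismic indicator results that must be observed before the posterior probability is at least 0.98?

2

Prior odds: 0.315 ÷ 0.685 = 63/137.
Likelihood ratio of a positive result = 0.65/0.05 = 13.
Target posterior odds = 0.98/0.02 = 49.
Need (63/137) × 13ⁿ ≥ 49, i.e. 13ⁿ ≥ 959/9.
13¹ = 13 falls short of 959/9 but 13² = 169 reaches it, so n = 2.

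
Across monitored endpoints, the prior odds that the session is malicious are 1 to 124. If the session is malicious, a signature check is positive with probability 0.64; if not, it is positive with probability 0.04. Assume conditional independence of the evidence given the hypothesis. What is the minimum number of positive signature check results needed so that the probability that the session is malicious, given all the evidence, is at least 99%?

Prior odds = 1/124.
Likelihood ratio of a positive = 0.64/0.04 = 16.
Target posterior odds = 0.99/0.01 = 99.
Need (1/124) × 16ⁿ ≥ 99, i.e. 16ⁿ ≥ 12276.
16³ = 4096 falls short of 12276 but 16⁴ = 65536 reaches it, so n = 4.

4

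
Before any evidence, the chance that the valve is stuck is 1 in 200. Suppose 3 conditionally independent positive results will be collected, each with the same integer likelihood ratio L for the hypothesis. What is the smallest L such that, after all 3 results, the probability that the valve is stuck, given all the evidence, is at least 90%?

Prior odds = 0.005/0.995 = 1/199.
Target odds = 0.9/0.1 = 9.
Need L³ ≥ 9 ÷ (1/199) = 1791.
12³ = 1728 < 1791 ≤ 2197 = 13³, so L = 13.

13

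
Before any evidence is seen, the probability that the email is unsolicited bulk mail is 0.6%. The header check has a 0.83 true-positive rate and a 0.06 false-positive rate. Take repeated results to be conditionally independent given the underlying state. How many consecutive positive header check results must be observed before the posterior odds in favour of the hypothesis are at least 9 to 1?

Prior odds = 0.006/0.994 = 3/497.
Likelihood ratio of a positive result = 0.83/0.06 = 83/6.
Target odds = 9.
Require (83/6)ⁿ ≥ 9 ÷ (3/497) = 1491.
(83/6)² = 6889/36 falls short of 1491 but (83/6)³ = 571787/216 reaches it, so n = 3.

3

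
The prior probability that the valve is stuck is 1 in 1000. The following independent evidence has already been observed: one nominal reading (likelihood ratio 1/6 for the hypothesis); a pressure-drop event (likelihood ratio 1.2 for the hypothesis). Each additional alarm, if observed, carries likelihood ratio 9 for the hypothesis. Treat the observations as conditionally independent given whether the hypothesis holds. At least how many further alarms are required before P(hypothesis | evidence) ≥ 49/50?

6

Prior odds = 0.001/0.999 = 1/999.
Combined Bayes factor of the evidence already in hand = (1/6) × 1.2 = 0.2.
Odds after that evidence = (1/999) × 0.2 = 1/4995.
Target odds = 0.98/0.02 = 49.
Need 9ⁿ ≥ 49 ÷ (1/4995) = 244755.
9⁵ = 59049 falls short of 244755 but 9⁶ = 531441 reaches it, so n = 6.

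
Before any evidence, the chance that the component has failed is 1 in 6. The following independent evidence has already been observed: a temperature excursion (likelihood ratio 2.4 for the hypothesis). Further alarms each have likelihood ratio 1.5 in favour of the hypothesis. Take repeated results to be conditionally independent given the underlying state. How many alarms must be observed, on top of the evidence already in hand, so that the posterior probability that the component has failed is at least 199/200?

15

Prior odds = (1/6)/(5/6) = 0.2.
Bayes factor of the evidence already in hand = 2.4.
Odds after that evidence = 0.2 × 2.4 = 0.48.
Target odds = 0.995/0.005 = 199.
Need 1.5ⁿ ≥ 199 ÷ 0.48 = 4975/12.
1.5¹⁴ = 4782969/16384 falls short of 4975/12 but 1.5¹⁵ = 14348907/32768 reaches it, so n = 15.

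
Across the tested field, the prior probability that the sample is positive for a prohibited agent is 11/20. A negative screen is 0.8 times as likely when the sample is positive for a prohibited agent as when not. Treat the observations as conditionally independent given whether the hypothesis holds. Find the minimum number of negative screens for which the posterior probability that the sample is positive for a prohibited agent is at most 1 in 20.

15

Prior odds = 0.55/0.45 = 11/9.
Likelihood ratio per negative screen = 0.8.
Target posterior odds = 0.05/0.95 = 1/19.
Require 0.8ⁿ ≤ 1/19 ÷ (11/9) = 9/209.
0.8¹⁴ ≈0.0439805 is still above 9/209 but 0.8¹⁵ ≈0.0351844 is at or below it, so n = 15.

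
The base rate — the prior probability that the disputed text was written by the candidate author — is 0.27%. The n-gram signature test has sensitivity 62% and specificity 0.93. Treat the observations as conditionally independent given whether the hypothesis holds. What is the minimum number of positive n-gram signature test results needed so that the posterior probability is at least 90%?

4

Prior odds = 0.0027/0.9973 = 27/9973.
False-positive rate = 1 − 0.93 = 0.07; likelihood ratio of a positive = 0.62/0.07 = 62/7.
Target posterior odds = 0.9/0.1 = 9.
Need (27/9973) × (62/7)ⁿ ≥ 9, i.e. (62/7)ⁿ ≥ 9973/3.
(62/7)³ = 238328/343 falls short of 9973/3 but (62/7)⁴ = 14776336/2401 reaches it, so n = 4.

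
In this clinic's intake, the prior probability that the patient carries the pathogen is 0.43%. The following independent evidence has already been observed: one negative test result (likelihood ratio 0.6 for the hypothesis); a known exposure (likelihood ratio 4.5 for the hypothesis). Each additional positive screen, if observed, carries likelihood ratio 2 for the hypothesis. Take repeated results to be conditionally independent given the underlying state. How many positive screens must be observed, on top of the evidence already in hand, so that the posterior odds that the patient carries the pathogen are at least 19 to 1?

11

Prior odds = 0.0043/0.9957 = 43/9957.
Combined Bayes factor of the evidence already in hand = 0.6 × 4.5 = 2.7.
Odds after that evidence = (43/9957) × 2.7 = 387/33190.
Target odds = 19.
Need 2ⁿ ≥ 19 ÷ (387/33190) = 630610/387.
2¹⁰ = 1024 falls short of 630610/387 but 2¹¹ = 2048 reaches it, so n = 11.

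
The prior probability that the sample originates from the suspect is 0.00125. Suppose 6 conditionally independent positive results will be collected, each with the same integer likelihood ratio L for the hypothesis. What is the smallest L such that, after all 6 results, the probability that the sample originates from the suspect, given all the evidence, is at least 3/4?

Prior odds = 0.00125/0.99875 = 1/799.
Target odds = 0.75/0.25 = 3.
Need L⁶ ≥ 3 ÷ (1/799) = 2397.
3⁶ = 729 < 2397 ≤ 4096 = 4⁶, so L = 4.

4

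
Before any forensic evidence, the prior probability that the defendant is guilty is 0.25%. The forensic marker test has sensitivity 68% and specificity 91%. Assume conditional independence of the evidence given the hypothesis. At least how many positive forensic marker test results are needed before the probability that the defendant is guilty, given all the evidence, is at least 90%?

5

Prior odds = 0.0025/0.9975 = 1/399.
False-positive rate = 1 − 0.91 = 0.09; likelihood ratio of a positive = 0.68/0.09 = 68/9.
Target posterior odds = 0.9/0.1 = 9.
Require (68/9)ⁿ ≥ 9 ÷ (1/399) = 3591.
(68/9)⁴ = 21381376/6561 falls short of 3591 but (68/9)⁵ ≈24622.5 reaches it, so n = 5.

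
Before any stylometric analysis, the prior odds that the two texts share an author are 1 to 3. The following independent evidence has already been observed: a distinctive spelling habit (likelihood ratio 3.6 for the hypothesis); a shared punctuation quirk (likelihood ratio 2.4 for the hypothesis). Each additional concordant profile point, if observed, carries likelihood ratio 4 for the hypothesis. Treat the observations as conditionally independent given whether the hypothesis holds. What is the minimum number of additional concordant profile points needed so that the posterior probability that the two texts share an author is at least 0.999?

5

Prior odds = 1/3.
Combined Bayes factor of the evidence already in hand = 3.6 × 2.4 = 8.64.
Odds after that evidence = (1/3) × 8.64 = 2.88.
Target odds = 0.999/0.001 = 999.
Need 4ⁿ ≥ 999 ÷ 2.88 = 346.875.
4⁴ = 256 falls short of 346.875 but 4⁵ = 1024 reaches it, so n = 5.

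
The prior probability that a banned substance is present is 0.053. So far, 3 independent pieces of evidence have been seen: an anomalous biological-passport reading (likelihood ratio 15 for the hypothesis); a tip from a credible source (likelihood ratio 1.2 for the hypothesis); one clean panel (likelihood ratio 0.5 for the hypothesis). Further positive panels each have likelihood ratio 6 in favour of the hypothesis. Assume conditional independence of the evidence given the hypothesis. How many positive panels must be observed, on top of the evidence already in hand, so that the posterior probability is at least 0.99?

Prior odds = 0.053/0.947 = 53/947.
Combined Bayes factor of the evidence already in hand = 15 × 1.2 × 0.5 = 9.
Odds after that evidence = (53/947) × 9 = 477/947.
Target odds = 0.99/0.01 = 99.
Need 6ⁿ ≥ 99 ÷ (477/947) = 10417/53.
6² = 36 falls short of 10417/53 but 6³ = 216 reaches it, so n = 3.

3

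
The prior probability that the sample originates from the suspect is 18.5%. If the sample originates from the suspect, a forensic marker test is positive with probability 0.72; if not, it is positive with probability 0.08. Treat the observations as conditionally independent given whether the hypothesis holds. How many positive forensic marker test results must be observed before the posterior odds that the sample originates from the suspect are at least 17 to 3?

2

Prior odds: 0.185 ÷ 0.815 = 37/163.
Likelihood ratio of a positive = 0.72/0.08 = 9.
Target odds = 17/3.
Need (37/163) × 9ⁿ ≥ 17/3, i.e. 9ⁿ ≥ 2771/111.
9¹ = 9 falls short of 2771/111 but 9² = 81 reaches it, so n = 2.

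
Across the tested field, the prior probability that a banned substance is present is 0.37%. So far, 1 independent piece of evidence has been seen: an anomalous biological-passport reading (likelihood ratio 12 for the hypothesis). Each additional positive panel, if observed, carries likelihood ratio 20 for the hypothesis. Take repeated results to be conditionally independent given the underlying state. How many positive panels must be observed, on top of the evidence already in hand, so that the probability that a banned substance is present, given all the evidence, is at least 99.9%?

4

Prior odds = 0.0037/0.9963 = 37/9963.
Bayes factor of the evidence already in hand = 12.
Odds after that evidence = (37/9963) × 12 = 148/3321.
Target odds = 0.999/0.001 = 999.
Need 20ⁿ ≥ 999 ÷ (148/3321) = 22416.75.
20³ = 8000 falls short of 22416.75 but 20⁴ = 160000 reaches it, so n = 4.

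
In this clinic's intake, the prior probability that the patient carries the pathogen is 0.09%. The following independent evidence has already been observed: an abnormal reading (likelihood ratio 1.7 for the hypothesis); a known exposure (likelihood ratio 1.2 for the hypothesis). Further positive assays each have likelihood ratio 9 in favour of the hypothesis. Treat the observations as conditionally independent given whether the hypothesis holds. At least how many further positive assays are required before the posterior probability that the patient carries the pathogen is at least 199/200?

Prior odds = 0.0009/0.9991 = 9/9991.
Combined Bayes factor of the evidence already in hand = 1.7 × 1.2 = 2.04.
Odds after that evidence = (9/9991) × 2.04 = 459/249775.
Target odds = 0.995/0.005 = 199.
Need 9ⁿ ≥ 199 ÷ (459/249775) = 49705225/459.
9⁵ = 59049 falls short of 49705225/459 but 9⁶ = 531441 reaches it, so n = 6.

6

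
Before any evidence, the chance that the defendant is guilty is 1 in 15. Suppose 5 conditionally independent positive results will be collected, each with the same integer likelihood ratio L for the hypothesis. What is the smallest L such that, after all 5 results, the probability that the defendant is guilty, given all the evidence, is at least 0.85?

3

Prior odds = (1/15)/(14/15) = 1/14.
Target odds = 0.85/0.15 = 17/3.
Need L⁵ ≥ 17/3 ÷ (1/14) = 238/3.
2⁵ = 32 < 238/3 ≤ 243 = 3⁵, so L = 3.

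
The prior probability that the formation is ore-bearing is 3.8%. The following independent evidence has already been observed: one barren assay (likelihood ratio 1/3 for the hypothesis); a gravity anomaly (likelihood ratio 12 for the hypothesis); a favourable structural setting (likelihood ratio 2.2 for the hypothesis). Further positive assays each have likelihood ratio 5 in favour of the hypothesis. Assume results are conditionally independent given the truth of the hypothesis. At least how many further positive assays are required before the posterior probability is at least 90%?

3

Prior odds = 0.038/0.962 = 19/481.
Combined Bayes factor of the evidence already in hand = (1/3) × 12 × 2.2 = 8.8.
Odds after that evidence = (19/481) × 8.8 = 836/2405.
Target odds = 0.9/0.1 = 9.
Need 5ⁿ ≥ 9 ÷ (836/2405) = 21645/836.
5² = 25 falls short of 21645/836 but 5³ = 125 reaches it, so n = 3.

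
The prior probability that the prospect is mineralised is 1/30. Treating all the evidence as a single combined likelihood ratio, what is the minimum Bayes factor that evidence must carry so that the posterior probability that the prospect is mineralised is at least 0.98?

1421

Prior odds = (1/30)/(29/30) = 1/29.
Target odds = 0.98/0.02 = 49.
Required Bayes factor = 49 ÷ (1/29) = 1421.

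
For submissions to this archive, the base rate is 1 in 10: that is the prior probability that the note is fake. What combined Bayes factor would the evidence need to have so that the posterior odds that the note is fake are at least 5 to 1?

45

Prior odds = 0.1/0.9 = 1/9.
Target odds = 5.
Required Bayes factor = 5 ÷ (1/9) = 45.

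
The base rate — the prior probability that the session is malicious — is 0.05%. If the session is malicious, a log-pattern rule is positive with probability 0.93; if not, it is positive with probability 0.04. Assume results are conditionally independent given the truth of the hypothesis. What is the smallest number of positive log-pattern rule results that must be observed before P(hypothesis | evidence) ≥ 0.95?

Prior odds = 0.0005/0.9995 = 1/1999.
Likelihood ratio of a positive = 0.93/0.04 = 23.25.
Target posterior odds = 0.95/0.05 = 19.
Require 23.25ⁿ ≥ 19 ÷ (1/1999) = 37981.
23.25³ = 804357/64 falls short of 37981 but 23.25⁴ = 74805201/256 reaches it, so n = 4.

4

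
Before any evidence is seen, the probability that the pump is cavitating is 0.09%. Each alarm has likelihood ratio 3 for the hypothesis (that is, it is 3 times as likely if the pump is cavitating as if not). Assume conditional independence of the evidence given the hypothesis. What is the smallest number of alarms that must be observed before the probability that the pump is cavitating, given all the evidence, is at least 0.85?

8

Prior odds = 0.0009/0.9991 = 9/9991.
Likelihood ratio per alarm = 3.
Target posterior odds = 0.85/0.15 = 17/3.
Require 3ⁿ ≥ 17/3 ÷ (9/9991) = 169847/27.
3⁷ = 2187 falls short of 169847/27 but 3⁸ = 6561 reaches it, so n = 8.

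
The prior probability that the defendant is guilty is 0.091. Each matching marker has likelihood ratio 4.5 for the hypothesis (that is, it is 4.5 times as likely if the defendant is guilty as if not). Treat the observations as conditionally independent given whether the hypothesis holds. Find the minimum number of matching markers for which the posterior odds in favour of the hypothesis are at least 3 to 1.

3

Prior odds = 0.091/0.909 = 91/909.
Likelihood ratio per matching marker = 4.5.
Target odds = 3.
Need (91/909) × 4.5ⁿ ≥ 3, i.e. 4.5ⁿ ≥ 2727/91.
4.5² = 20.25 falls short of 2727/91 but 4.5³ = 91.125 reaches it, so n = 3.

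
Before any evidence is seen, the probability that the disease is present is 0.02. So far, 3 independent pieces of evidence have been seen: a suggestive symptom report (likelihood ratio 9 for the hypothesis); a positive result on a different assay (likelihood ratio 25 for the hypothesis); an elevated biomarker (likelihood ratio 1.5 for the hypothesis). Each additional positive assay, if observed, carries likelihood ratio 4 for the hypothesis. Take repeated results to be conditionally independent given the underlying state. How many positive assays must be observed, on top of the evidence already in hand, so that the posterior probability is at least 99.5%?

3

Prior odds = 0.02/0.98 = 1/49.
Combined Bayes factor of the evidence already in hand = 9 × 25 × 1.5 = 337.5.
Odds after that evidence = (1/49) × 337.5 = 675/98.
Target odds = 0.995/0.005 = 199.
Need 4ⁿ ≥ 199 ÷ (675/98) = 19502/675.
4² = 16 falls short of 19502/675 but 4³ = 64 reaches it, so n = 3.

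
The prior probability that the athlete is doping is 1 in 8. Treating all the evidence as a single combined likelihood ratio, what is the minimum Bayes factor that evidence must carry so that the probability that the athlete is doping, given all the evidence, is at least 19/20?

133

Prior odds = 0.125/0.875 = 1/7.
Target odds = 0.95/0.05 = 19.
Required Bayes factor = 19 ÷ (1/7) = 133.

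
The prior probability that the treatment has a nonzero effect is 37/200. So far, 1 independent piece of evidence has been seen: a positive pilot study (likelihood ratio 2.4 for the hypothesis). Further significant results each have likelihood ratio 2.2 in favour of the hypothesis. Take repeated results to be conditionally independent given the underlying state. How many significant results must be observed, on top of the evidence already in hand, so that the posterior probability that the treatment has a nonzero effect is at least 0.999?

10

Prior odds = 0.185/0.815 = 37/163.
Bayes factor of the evidence already in hand = 2.4.
Odds after that evidence = (37/163) × 2.4 = 444/815.
Target odds = 0.999/0.001 = 999.
Need 2.2ⁿ ≥ 999 ÷ (444/815) = 1833.75.
2.2⁹ ≈1207.27 falls short of 1833.75 but 2.2¹⁰ ≈2655.99 reaches it, so n = 10.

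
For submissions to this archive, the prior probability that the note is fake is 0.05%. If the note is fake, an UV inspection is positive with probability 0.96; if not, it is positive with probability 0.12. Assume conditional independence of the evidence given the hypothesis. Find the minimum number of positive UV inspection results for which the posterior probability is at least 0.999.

Prior odds: 0.0005 ÷ 0.9995 = 1/1999.
Likelihood ratio of a positive = 0.96/0.12 = 8.
Target posterior odds = 0.999/0.001 = 999.
Require 8ⁿ ≥ 999 ÷ (1/1999) = 1997001.
8⁶ = 262144 falls short of 1997001 but 8⁷ = 2097152 reaches it, so n = 7.

7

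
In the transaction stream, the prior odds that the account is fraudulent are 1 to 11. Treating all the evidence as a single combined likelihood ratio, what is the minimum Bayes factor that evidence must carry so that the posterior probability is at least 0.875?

Prior odds = 1/11.
Target odds = 0.875/0.125 = 7.
Required Bayes factor = 7 ÷ (1/11) = 77.

77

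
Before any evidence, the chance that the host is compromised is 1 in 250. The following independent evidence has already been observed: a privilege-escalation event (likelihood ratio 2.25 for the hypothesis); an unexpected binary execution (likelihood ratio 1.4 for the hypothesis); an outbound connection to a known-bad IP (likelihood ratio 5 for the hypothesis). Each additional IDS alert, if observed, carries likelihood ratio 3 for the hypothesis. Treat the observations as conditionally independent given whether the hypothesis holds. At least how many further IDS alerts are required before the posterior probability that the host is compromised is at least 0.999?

Prior odds = 0.004/0.996 = 1/249.
Combined Bayes factor of the evidence already in hand = 2.25 × 1.4 × 5 = 15.75.
Odds after that evidence = (1/249) × 15.75 = 21/332.
Target odds = 0.999/0.001 = 999.
Need 3ⁿ ≥ 999 ÷ (21/332) = 110556/7.
3⁸ = 6561 falls short of 110556/7 but 3⁹ = 19683 reaches it, so n = 9.

9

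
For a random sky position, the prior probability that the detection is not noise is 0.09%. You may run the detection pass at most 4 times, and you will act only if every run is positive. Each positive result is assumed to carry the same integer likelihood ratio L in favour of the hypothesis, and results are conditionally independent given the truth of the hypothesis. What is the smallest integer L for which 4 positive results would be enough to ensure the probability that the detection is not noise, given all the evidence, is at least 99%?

Prior odds = 0.0009/0.9991 = 9/9991.
Target odds = 0.99/0.01 = 99.
Need L⁴ ≥ 99 ÷ (9/9991) = 109901.
18⁴ = 104976 < 109901 ≤ 130321 = 19⁴, so L = 19.

19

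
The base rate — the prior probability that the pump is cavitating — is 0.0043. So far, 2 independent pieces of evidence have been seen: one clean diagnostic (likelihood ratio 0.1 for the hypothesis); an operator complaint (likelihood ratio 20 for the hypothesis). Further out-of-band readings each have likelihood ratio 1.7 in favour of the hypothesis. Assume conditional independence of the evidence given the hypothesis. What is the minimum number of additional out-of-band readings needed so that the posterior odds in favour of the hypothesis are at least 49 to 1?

Prior odds = 0.0043/0.9957 = 43/9957.
Combined Bayes factor of the evidence already in hand = 0.1 × 20 = 2.
Odds after that evidence = (43/9957) × 2 = 86/9957.
Target odds = 49.
Need 1.7ⁿ ≥ 49 ÷ (86/9957) = 487893/86.
1.7¹⁶ ≈4866.12 falls short of 487893/86 but 1.7¹⁷ ≈8272.4 reaches it, so n = 17.

17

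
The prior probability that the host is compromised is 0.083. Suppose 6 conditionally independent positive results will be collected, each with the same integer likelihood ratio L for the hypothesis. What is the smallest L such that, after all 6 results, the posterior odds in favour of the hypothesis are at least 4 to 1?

Prior odds = 0.083/0.917 = 83/917.
Target odds = 4.
Need L⁶ ≥ 4 ÷ (83/917) = 3668/83.
1⁶ = 1 < 3668/83 ≤ 64 = 2⁶, so L = 2.

2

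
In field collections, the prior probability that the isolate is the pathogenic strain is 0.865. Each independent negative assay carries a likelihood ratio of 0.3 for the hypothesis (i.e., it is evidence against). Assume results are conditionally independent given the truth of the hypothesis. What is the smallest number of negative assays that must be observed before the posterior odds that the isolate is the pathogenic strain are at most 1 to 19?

4

Prior odds: 0.865 ÷ 0.135 = 173/27.
Likelihood ratio per negative assay = 0.3.
Target odds = 1/19.
Need (173/27) × 0.3ⁿ ≤ 1/19, i.e. 0.3ⁿ ≤ 27/3287.
0.3³ = 0.027 is still above 27/3287 but 0.3⁴ = 0.0081 is at or below it, so n = 4.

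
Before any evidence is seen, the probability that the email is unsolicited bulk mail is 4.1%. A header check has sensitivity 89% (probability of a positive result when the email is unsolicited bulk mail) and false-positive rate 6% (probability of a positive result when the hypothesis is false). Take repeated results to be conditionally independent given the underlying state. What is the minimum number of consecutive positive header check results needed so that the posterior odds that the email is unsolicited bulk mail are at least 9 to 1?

Prior odds = 0.041/0.959 = 41/959.
Likelihood ratio of a positive result = 0.89/0.06 = 89/6.
Target odds = 9.
Need (41/959) × (89/6)ⁿ ≥ 9, i.e. (89/6)ⁿ ≥ 8631/41.
(89/6)¹ = 89/6 falls short of 8631/41 but (89/6)² = 7921/36 reaches it, so n = 2.

2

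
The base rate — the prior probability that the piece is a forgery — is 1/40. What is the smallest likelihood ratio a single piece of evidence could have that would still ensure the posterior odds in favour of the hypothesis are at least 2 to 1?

Prior odds = 0.025/0.975 = 1/39.
Target odds = 2.
Required Bayes factor = 2 ÷ (1/39) = 78.

78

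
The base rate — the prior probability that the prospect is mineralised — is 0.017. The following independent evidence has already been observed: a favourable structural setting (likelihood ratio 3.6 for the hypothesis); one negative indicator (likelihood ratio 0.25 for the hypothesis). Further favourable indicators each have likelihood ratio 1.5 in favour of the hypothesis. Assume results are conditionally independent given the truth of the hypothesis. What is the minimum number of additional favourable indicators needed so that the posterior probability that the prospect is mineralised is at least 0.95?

18

Prior odds = 0.017/0.983 = 17/983.
Combined Bayes factor of the evidence already in hand = 3.6 × 0.25 = 0.9.
Odds after that evidence = (17/983) × 0.9 = 153/9830.
Target odds = 0.95/0.05 = 19.
Need 1.5ⁿ ≥ 19 ÷ (153/9830) = 186770/153.
1.5¹⁷ = 129140163/131072 falls short of 186770/153 but 1.5¹⁸ = 387420489/262144 reaches it, so n = 18.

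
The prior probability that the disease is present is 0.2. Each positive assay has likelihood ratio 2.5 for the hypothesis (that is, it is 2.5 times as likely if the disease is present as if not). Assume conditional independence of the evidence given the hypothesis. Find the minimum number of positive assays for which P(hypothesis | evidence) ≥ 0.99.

7

Prior odds = 0.2/0.8 = 0.25.
Likelihood ratio per positive assay = 2.5.
Target posterior odds = 0.99/0.01 = 99.
Need 0.25 × 2.5ⁿ ≥ 99, i.e. 2.5ⁿ ≥ 396.
2.5⁶ = 244.140625 falls short of 396 but 2.5⁷ = 610.3515625 reaches it, so n = 7.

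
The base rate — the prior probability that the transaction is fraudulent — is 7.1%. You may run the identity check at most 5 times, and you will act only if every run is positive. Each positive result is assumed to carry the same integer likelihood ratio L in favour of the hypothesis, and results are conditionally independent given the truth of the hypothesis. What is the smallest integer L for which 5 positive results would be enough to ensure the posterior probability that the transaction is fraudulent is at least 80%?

Prior odds = 0.071/0.929 = 71/929.
Target odds = 0.8/0.2 = 4.
Need L⁵ ≥ 4 ÷ (71/929) = 3716/71.
2⁵ = 32 < 3716/71 ≤ 243 = 3⁵, so L = 3.

3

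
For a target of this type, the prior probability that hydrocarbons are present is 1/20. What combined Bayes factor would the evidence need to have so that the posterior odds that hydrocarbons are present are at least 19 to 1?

Prior odds = 0.05/0.95 = 1/19.
Target odds = 19.
Required Bayes factor = 19 ÷ (1/19) = 361.

361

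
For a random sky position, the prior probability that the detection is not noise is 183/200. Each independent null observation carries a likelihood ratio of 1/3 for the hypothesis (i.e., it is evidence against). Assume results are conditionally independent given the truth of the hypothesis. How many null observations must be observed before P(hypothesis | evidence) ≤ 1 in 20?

5

Prior odds: 0.915 ÷ 0.085 = 183/17.
Likelihood ratio per null observation = 1/3.
Target odds: 0.05 ÷ 0.95 = 1/19.
Require (1/3)ⁿ ≤ 1/19 ÷ (183/17) = 17/3477.
(1/3)⁴ = 1/81 is still above 17/3477 but (1/3)⁵ = 1/243 is at or below it, so n = 5.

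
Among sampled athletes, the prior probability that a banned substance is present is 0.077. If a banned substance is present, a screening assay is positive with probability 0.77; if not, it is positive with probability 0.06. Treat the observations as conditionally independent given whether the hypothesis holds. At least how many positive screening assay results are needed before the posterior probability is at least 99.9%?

Prior odds = 0.077/0.923 = 77/923.
Likelihood ratio of a positive = 0.77/0.06 = 77/6.
Target odds: 0.999 ÷ 0.001 = 999.
Require (77/6)ⁿ ≥ 999 ÷ (77/923) = 922077/77.
(77/6)³ = 456533/216 falls short of 922077/77 but (77/6)⁴ = 35153041/1296 reaches it, so n = 4.

4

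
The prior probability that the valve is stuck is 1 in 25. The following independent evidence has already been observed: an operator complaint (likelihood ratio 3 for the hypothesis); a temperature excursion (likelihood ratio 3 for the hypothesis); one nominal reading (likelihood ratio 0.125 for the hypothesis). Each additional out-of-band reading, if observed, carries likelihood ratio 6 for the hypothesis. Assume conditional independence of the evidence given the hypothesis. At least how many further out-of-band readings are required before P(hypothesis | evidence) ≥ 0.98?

Prior odds = 0.04/0.96 = 1/24.
Combined Bayes factor of the evidence already in hand = 3 × 3 × 0.125 = 1.125.
Odds after that evidence = (1/24) × 1.125 = 0.046875.
Target odds = 0.98/0.02 = 49.
Need 6ⁿ ≥ 49 ÷ 0.046875 = 3136/3.
6³ = 216 falls short of 3136/3 but 6⁴ = 1296 reaches it, so n = 4.

4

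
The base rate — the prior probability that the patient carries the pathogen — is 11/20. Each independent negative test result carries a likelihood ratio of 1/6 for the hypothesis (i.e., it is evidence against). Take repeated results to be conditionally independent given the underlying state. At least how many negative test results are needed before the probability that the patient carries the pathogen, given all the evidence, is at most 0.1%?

Prior odds = 0.55/0.45 = 11/9.
Likelihood ratio per negative test result = 1/6.
Target posterior odds = 0.001/0.999 = 1/999.
Need (11/9) × (1/6)ⁿ ≤ 1/999, i.e. (1/6)ⁿ ≤ 1/1221.
(1/6)³ = 1/216 is still above 1/1221 but (1/6)⁴ = 1/1296 is at or below it, so n = 4.

4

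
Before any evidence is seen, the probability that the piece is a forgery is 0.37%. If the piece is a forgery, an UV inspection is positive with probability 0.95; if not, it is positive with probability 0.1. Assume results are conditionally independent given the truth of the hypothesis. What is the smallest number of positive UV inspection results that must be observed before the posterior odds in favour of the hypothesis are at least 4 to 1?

Prior odds: 0.0037 ÷ 0.9963 = 37/9963.
Likelihood ratio of a positive = 0.95/0.1 = 9.5.
Target odds = 4.
Require 9.5ⁿ ≥ 4 ÷ (37/9963) = 39852/37.
9.5³ = 857.375 falls short of 39852/37 but 9.5⁴ = 8145.0625 reaches it, so n = 4.

4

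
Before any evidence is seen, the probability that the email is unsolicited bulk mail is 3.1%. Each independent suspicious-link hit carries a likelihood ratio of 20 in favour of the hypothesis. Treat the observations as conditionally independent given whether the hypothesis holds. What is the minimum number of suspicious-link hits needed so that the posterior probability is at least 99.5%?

Prior odds = 0.031/0.969 = 31/969.
Likelihood ratio per suspicious-link hit = 20.
Target odds: 0.995 ÷ 0.005 = 199.
Need (31/969) × 20ⁿ ≥ 199, i.e. 20ⁿ ≥ 192831/31.
20² = 400 falls short of 192831/31 but 20³ = 8000 reaches it, so n = 3.

3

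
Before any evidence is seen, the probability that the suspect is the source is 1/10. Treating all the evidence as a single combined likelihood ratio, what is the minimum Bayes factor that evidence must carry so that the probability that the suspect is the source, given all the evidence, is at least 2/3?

Prior odds = 0.1/0.9 = 1/9.
Target odds = (2/3)/(1/3) = 2.
Required Bayes factor = 2 ÷ (1/9) = 18.

18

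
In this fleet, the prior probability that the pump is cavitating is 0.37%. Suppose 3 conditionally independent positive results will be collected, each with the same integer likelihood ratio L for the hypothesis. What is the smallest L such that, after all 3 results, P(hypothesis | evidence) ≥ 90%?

14

Prior odds = 0.0037/0.9963 = 37/9963.
Target odds = 0.9/0.1 = 9.
Need L³ ≥ 9 ÷ (37/9963) = 89667/37.
13³ = 2197 < 89667/37 ≤ 2744 = 14³, so L = 14.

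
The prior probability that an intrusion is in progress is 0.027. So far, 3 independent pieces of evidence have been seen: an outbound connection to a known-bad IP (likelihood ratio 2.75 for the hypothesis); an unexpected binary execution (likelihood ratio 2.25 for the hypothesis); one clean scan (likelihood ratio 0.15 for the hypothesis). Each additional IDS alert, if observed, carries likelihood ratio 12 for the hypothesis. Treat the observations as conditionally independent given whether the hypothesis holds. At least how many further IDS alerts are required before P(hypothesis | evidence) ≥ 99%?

Prior odds = 0.027/0.973 = 27/973.
Combined Bayes factor of the evidence already in hand = 2.75 × 2.25 × 0.15 = 0.928125.
Odds after that evidence = (27/973) × 0.928125 = 8019/311360.
Target odds = 0.99/0.01 = 99.
Need 12ⁿ ≥ 99 ÷ (8019/311360) = 311360/81.
12³ = 1728 falls short of 311360/81 but 12⁴ = 20736 reaches it, so n = 4.

4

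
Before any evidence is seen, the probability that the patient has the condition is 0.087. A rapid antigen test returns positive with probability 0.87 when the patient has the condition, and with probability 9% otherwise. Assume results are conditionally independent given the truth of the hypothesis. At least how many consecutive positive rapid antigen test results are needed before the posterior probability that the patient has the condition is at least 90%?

Prior odds = 0.087/0.913 = 87/913.
Likelihood ratio of a positive result = 0.87/0.09 = 29/3.
Target posterior odds = 0.9/0.1 = 9.
Need (87/913) × (29/3)ⁿ ≥ 9, i.e. (29/3)ⁿ ≥ 2739/29.
(29/3)² = 841/9 falls short of 2739/29 but (29/3)³ = 24389/27 reaches it, so n = 3.

3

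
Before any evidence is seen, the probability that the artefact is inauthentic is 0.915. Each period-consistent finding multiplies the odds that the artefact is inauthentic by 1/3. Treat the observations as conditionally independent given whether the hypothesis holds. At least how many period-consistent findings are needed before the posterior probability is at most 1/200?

7

Prior odds = 0.915/0.085 = 183/17.
Likelihood ratio per period-consistent finding = 1/3.
Target odds: 0.005 ÷ 0.995 = 1/199.
Need (183/17) × (1/3)ⁿ ≤ 1/199, i.e. (1/3)ⁿ ≤ 17/36417.
(1/3)⁶ = 1/729 is still above 17/36417 but (1/3)⁷ = 1/2187 is at or below it, so n = 7.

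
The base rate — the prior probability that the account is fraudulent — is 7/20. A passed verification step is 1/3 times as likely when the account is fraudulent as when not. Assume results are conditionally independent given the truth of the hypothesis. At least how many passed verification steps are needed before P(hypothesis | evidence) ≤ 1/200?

5

Prior odds: 0.35 ÷ 0.65 = 7/13.
Likelihood ratio per passed verification step = 1/3.
Target posterior odds = 0.005/0.995 = 1/199.
Need (7/13) × (1/3)ⁿ ≤ 1/199, i.e. (1/3)ⁿ ≤ 13/1393.
(1/3)⁴ = 1/81 is still above 13/1393 but (1/3)⁵ = 1/243 is at or below it, so n = 5.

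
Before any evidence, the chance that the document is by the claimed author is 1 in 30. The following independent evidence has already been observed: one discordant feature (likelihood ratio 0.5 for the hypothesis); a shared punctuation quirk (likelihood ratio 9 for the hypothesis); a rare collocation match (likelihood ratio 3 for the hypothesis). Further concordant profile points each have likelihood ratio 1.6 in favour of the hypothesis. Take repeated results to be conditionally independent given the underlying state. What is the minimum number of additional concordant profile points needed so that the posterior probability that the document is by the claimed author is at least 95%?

8

Prior odds = (1/30)/(29/30) = 1/29.
Combined Bayes factor of the evidence already in hand = 0.5 × 9 × 3 = 13.5.
Odds after that evidence = (1/29) × 13.5 = 27/58.
Target odds = 0.95/0.05 = 19.
Need 1.6ⁿ ≥ 19 ÷ (27/58) = 1102/27.
1.6⁷ = 2097152/78125 falls short of 1102/27 but 1.6⁸ = 16777216/390625 reaches it, so n = 8.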